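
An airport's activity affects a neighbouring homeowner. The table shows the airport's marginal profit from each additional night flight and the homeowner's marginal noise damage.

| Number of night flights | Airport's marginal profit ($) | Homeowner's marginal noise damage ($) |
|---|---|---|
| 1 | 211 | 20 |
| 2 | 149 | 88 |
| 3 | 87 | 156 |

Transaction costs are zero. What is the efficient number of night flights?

2

Bargaining reaches the level where marginal profit last exceeds marginal noise damage.
That holds through level 2 (149 ≥ 88) but not at 3 (87 < 156).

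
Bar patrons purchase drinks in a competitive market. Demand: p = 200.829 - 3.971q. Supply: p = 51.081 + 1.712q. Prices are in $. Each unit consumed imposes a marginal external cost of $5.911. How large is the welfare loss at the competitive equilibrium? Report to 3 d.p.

DWL = $3.074

Market equilibrium (private): 51.081 + 1.712q = 200.829 - 3.971q → q_m = 26.3502.
Social marginal benefit = demand − MEC = 194.918 - 3.971q.
Set SMB = MC: 194.918 - 3.971q = 51.081 + 1.712q → q* = 25.3100.
Between q* and q_m the wedge MC − SMB runs linearly from 0 to MEC(q_m), so the loss is a triangle.
DWL = ½ × 1.0402 × 5.9110 = 3.0743.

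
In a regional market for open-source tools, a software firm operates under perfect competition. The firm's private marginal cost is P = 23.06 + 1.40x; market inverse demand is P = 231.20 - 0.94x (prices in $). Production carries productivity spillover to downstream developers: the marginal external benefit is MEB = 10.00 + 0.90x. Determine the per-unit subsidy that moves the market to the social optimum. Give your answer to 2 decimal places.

Social marginal cost = private MC − MEB = 13.06 + 0.50x.
Set SMC = demand: 13.06 + 0.50x = 231.20 - 0.94x → x* = 151.4861.
The Pigouvian subsidy equals MEB at x*: 10.00 + 0.90×151.4861 = 146.3375.

subsidy = $146.34 per unit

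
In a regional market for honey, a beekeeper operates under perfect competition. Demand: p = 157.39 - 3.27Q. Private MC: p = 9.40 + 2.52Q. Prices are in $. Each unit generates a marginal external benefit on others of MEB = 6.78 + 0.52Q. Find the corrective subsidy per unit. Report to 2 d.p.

Social marginal cost = private MC − MEB = 2.62 + 2.00Q.
Set SMC = demand: 2.62 + 2.00Q = 157.39 - 3.27Q → Q* = 29.3681.
The Pigouvian subsidy equals MEB at Q*: 6.78 + 0.52×29.3681 = 22.0514.

subsidy = $22.05 per unit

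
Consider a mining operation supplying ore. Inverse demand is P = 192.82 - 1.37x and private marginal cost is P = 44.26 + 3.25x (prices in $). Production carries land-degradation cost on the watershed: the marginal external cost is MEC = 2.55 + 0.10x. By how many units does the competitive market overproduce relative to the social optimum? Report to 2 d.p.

1.22 units

Market equilibrium (private): 44.26 + 3.25x = 192.82 - 1.37x → x_m = 32.1558.
Social marginal cost = private MC + MEC = 46.81 + 3.35x.
Set SMC = demand: 46.81 + 3.35x = 192.82 - 1.37x → x* = 30.9343.
Gap = |32.1558 − 30.9343| = 1.2215.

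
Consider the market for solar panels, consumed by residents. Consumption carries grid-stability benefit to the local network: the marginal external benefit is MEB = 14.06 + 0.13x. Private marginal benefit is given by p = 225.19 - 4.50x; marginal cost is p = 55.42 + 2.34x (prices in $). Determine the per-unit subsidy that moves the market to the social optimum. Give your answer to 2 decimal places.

Social marginal benefit = demand + MEB = 239.25 - 4.37x.
Set SMB = MC: 239.25 - 4.37x = 55.42 + 2.34x → x* = 27.3964.
The Pigouvian subsidy equals MEB at x*: 14.06 + 0.13×27.3964 = 17.6215.

subsidy = $17.62 per unit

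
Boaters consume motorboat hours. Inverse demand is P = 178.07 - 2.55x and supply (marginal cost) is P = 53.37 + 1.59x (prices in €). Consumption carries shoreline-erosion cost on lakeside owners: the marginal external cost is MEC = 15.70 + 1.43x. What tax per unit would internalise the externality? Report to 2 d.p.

tax = €43.68 per unit

Social marginal benefit = demand − MEC = 162.37 - 3.98x.
Set SMB = MC: 162.37 - 3.98x = 53.37 + 1.59x → x* = 19.5691.
The Pigouvian tax equals MEC at x*: 15.70 + 1.43×19.5691 = 43.6838.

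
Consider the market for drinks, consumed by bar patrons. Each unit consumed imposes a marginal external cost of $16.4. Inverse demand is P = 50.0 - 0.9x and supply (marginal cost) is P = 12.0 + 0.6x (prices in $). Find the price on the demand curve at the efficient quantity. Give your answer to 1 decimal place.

P = $37.0

Social marginal benefit = demand − MEC = 33.6 - 0.9x.
Set SMB = MC: 33.6 - 0.9x = 12.0 + 0.6x → x* = 14.4000.
Consumer price on the demand curve at x*: 50.0 − 0.9×14.4000 = 37.0400.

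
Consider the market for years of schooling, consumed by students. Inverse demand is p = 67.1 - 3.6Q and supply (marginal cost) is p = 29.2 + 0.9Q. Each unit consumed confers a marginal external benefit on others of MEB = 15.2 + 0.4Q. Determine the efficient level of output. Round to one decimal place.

Social marginal benefit = demand + MEB = 82.3 - 3.2Q.
Set SMB = MC: 82.3 - 3.2Q = 29.2 + 0.9Q → Q* = 12.9512.

Q* = 13.0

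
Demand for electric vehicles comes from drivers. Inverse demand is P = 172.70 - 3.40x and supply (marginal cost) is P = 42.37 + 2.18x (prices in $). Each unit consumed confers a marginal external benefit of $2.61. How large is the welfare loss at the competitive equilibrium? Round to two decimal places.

Market equilibrium (private): 42.37 + 2.18x = 172.70 - 3.40x → x_m = 23.3566.
Social marginal benefit = demand + MEB = 175.31 - 3.40x.
Set SMB = MC: 175.31 - 3.40x = 42.37 + 2.18x → x* = 23.8244.
The welfare-loss triangle has base |x_m − x*| and height MEB(x_m) (the vertical gap between SMB and MC is zero at x* and MEB at x_m).
DWL = ½ × 0.4678 × 2.6100 = 0.6105.

DWL = $0.61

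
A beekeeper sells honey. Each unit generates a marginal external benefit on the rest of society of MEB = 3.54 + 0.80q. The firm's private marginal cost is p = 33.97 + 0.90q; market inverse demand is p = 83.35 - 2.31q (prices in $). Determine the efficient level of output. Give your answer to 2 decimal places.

Social marginal cost = private MC − MEB = 30.43 + 0.10q.
Set SMC = demand: 30.43 + 0.10q = 83.35 - 2.31q → q* = 21.9585.

q* = 21.96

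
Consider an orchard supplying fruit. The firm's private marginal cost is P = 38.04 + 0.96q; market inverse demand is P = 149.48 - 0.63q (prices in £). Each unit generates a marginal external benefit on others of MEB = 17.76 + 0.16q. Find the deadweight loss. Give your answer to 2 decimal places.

DWL = £293.53

Market equilibrium (private): 38.04 + 0.96q = 149.48 - 0.63q → q_m = 70.0881.
Social marginal cost = private MC − MEB = 20.28 + 0.80q.
Set SMC = demand: 20.28 + 0.80q = 149.48 - 0.63q → q* = 90.3497.
The welfare-loss triangle has base |q_m − q*| and height MEB(q_m) (the vertical gap between SMC and demand is zero at q* and MEB at q_m).
DWL = ½ × 20.2616 × 28.9741 = 293.5308.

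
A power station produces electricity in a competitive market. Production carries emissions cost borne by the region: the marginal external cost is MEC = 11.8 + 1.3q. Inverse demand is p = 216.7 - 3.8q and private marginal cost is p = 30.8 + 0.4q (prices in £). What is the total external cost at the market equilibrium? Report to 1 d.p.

£1795.7

Market equilibrium (private): 30.8 + 0.4q = 216.7 - 3.8q → q_m = 44.2619.
Total external cost = ∫₀^{q_m} (11.8 + 1.3q) dq = 11.8×44.2619 + ½×1.3×44.2619² = 1795.7157.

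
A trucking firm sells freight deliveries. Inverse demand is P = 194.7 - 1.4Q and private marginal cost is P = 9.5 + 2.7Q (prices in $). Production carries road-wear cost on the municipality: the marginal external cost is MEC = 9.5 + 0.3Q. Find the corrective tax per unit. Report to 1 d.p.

Social marginal cost = private MC + MEC = 19.0 + 3.0Q.
Set SMC = demand: 19.0 + 3.0Q = 194.7 - 1.4Q → Q* = 39.9318.
The Pigouvian tax equals MEC at Q*: 9.5 + 0.3×39.9318 = 21.4795.

tax = $21.5 per unit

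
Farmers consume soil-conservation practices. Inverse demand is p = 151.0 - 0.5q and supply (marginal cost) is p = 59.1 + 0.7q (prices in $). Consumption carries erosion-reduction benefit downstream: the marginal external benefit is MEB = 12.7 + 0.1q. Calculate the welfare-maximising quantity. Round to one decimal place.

q* = 95.1

Social marginal benefit = demand + MEB = 163.7 - 0.4q.
Set SMB = MC: 163.7 - 0.4q = 59.1 + 0.7q → q* = 95.0909.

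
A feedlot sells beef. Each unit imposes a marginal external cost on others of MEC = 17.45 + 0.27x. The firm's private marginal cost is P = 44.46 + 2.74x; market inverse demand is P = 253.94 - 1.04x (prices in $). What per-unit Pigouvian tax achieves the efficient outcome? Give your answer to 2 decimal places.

tax = $30.25 per unit

Social marginal cost = private MC + MEC = 61.91 + 3.01x.
Set SMC = demand: 61.91 + 3.01x = 253.94 - 1.04x → x* = 47.4148.
The Pigouvian tax equals MEC at x*: 17.45 + 0.27×47.4148 = 30.2520.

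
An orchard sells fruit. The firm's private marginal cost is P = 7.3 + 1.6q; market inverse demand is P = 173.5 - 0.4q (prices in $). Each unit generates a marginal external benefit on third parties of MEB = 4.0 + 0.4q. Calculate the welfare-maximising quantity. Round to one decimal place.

Social marginal cost = private MC − MEB = 3.3 + 1.2q.
Set SMC = demand: 3.3 + 1.2q = 173.5 - 0.4q → q* = 106.3750.

q* = 106.4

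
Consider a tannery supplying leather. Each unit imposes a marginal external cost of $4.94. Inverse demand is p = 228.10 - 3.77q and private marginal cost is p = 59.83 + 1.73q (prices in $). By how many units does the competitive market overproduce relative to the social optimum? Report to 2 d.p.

0.90 units

Market equilibrium (private): 59.83 + 1.73q = 228.10 - 3.77q → q_m = 30.5945.
Social marginal cost = private MC + MEC = 64.77 + 1.73q.
Set SMC = demand: 64.77 + 1.73q = 228.10 - 3.77q → q* = 29.6964.
Gap = |30.5945 − 29.6964| = 0.8981.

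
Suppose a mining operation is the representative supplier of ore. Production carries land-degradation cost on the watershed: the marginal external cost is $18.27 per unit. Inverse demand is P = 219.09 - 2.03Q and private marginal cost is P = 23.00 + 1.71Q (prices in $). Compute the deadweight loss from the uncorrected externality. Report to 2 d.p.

DWL = $44.62

Market equilibrium (private): 23.00 + 1.71Q = 219.09 - 2.03Q → Q_m = 52.4305.
Social marginal cost = private MC + MEC = 41.27 + 1.71Q.
Set SMC = demand: 41.27 + 1.71Q = 219.09 - 2.03Q → Q* = 47.5455.
The welfare-loss triangle has base |Q_m − Q*| and height MEC(Q_m) (the vertical gap between SMC and demand is zero at Q* and MEC at Q_m).
DWL = ½ × 4.8850 × 18.2700 = 44.6245.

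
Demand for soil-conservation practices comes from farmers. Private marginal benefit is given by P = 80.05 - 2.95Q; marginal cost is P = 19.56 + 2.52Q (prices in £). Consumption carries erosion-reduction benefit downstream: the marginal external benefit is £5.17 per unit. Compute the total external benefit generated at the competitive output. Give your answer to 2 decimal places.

£57.17

Market equilibrium (private): 19.56 + 2.52Q = 80.05 - 2.95Q → Q_m = 11.0585.
Total external benefit = MEB × Q_m = 5.17 × 11.0585 = 57.1724.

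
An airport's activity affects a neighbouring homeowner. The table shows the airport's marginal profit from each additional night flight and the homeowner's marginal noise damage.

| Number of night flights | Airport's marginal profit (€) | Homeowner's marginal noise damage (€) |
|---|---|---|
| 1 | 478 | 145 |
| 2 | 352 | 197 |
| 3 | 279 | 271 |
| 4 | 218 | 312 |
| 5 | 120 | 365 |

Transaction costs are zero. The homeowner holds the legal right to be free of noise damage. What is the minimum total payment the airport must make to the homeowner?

€613

Efficient level: marginal profit ≥ marginal noise damage through level 3, so k* = 3.
With the homeowner holding the right, the airport must at least compensate total damage at k*: 145 + 197 + 271 = 613.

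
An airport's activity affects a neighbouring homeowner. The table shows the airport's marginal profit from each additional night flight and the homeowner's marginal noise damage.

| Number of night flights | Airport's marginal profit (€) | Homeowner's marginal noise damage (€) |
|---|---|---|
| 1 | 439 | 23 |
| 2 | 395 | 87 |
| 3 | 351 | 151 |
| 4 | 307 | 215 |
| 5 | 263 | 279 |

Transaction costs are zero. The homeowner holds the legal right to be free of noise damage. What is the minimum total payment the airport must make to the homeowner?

€476

Efficient level: marginal profit ≥ marginal noise damage through level 4, so k* = 4.
With the homeowner holding the right, the airport must at least compensate total damage at k*: 23 + 87 + 151 + 215 = 476.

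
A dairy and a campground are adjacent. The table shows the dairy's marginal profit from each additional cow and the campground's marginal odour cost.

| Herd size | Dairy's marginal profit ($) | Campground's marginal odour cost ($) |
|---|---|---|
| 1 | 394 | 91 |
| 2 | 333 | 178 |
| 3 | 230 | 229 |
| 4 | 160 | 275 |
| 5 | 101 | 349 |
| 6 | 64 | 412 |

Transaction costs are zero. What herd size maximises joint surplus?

Bargaining reaches the level where marginal profit last exceeds marginal odour cost.
That holds through level 3 (230 ≥ 229) but not at 4 (160 < 275).

3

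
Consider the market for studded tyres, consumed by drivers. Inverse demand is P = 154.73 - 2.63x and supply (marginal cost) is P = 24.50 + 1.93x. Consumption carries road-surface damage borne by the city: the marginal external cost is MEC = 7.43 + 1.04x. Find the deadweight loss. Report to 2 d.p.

DWL = 123.10

Market equilibrium (private): 24.50 + 1.93x = 154.73 - 2.63x → x_m = 28.5592.
Social marginal benefit = demand − MEC = 147.30 - 3.67x.
Set SMB = MC: 147.30 - 3.67x = 24.50 + 1.93x → x* = 21.9286.
Height of the DWL triangle at x_m is MC(x_m) − SMB(x_m) = MEC(x_m) = 37.1316.
DWL = ½ × 6.6306 × 37.1316 = 123.1024.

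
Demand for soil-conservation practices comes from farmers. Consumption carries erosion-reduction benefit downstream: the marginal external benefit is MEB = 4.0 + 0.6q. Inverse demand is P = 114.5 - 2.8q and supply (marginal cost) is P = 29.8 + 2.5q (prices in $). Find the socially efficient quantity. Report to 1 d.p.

q* = 18.9

Social marginal benefit = demand + MEB = 118.5 - 2.2q.
Set SMB = MC: 118.5 - 2.2q = 29.8 + 2.5q → q* = 18.8723.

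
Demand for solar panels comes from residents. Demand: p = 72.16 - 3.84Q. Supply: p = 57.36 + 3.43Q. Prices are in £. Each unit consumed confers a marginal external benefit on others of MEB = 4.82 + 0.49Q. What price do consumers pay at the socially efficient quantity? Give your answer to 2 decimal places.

P = £61.05

Social marginal benefit = demand + MEB = 76.98 - 3.35Q.
Set SMB = MC: 76.98 - 3.35Q = 57.36 + 3.43Q → Q* = 2.8938.
Consumer price on the demand curve at Q*: 72.16 − 3.84×2.8938 = 61.0478.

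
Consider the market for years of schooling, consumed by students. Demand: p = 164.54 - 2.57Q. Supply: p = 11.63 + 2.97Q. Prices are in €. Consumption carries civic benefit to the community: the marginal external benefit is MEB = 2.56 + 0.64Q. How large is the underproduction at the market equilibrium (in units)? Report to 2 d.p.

4.13 units

Market equilibrium (private): 11.63 + 2.97Q = 164.54 - 2.57Q → Q_m = 27.6011.
Social marginal benefit = demand + MEB = 167.10 - 1.93Q.
Set SMB = MC: 167.10 - 1.93Q = 11.63 + 2.97Q → Q* = 31.7286.
Gap = |27.6011 − 31.7286| = 4.1275.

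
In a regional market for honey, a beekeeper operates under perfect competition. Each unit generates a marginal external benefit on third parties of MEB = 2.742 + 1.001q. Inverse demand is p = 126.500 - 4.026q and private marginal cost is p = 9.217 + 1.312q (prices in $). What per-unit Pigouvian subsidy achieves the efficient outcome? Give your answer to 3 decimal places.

subsidy = $30.444 per unit

Social marginal cost = private MC − MEB = 6.475 + 0.311q.
Set SMC = demand: 6.475 + 0.311q = 126.500 - 4.026q → q* = 27.6747.
The Pigouvian subsidy equals MEB at q*: 2.742 + 1.001×27.6747 = 30.4444.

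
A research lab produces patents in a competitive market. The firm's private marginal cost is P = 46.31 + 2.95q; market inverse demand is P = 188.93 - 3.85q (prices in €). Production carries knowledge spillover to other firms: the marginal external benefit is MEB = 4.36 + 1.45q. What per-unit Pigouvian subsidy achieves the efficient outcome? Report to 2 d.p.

subsidy = €44.20 per unit

Social marginal cost = private MC − MEB = 41.95 + 1.50q.
Set SMC = demand: 41.95 + 1.50q = 188.93 - 3.85q → q* = 27.4729.
The Pigouvian subsidy equals MEB at q*: 4.36 + 1.45×27.4729 = 44.1957.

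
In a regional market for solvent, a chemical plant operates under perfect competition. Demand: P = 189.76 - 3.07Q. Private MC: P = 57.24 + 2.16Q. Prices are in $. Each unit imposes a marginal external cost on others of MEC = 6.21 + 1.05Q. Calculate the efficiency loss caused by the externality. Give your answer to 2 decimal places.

Market equilibrium (private): 57.24 + 2.16Q = 189.76 - 3.07Q → Q_m = 25.3384.
Social marginal cost = private MC + MEC = 63.45 + 3.21Q.
Set SMC = demand: 63.45 + 3.21Q = 189.76 - 3.07Q → Q* = 20.1131.
The loss is the area between SMC and demand from Q* to Q_m; with linear curves that's a triangle of height MEC(Q_m).
DWL = ½ × 5.2253 × 32.8154 = 85.7352.

DWL = $85.74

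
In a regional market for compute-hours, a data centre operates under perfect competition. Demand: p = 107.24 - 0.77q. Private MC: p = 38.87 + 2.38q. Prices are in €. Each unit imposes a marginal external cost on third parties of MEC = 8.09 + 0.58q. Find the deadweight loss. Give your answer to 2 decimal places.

Market equilibrium (private): 38.87 + 2.38q = 107.24 - 0.77q → q_m = 21.7048.
Social marginal cost = private MC + MEC = 46.96 + 2.96q.
Set SMC = demand: 46.96 + 2.96q = 107.24 - 0.77q → q* = 16.1609.
Height of the DWL triangle at q_m is SMC(q_m) − demand(q_m) = MEC(q_m) = 20.6788.
DWL = ½ × 5.5439 × 20.6788 = 57.3206.

DWL = €57.32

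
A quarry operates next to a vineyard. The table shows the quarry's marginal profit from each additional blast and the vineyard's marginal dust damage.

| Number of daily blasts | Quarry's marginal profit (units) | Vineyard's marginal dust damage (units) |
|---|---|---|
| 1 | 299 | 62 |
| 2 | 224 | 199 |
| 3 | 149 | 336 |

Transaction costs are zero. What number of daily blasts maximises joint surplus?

2

Bargaining reaches the level where marginal profit last exceeds marginal dust damage.
That holds through level 2 (224 ≥ 199) but not at 3 (149 < 336).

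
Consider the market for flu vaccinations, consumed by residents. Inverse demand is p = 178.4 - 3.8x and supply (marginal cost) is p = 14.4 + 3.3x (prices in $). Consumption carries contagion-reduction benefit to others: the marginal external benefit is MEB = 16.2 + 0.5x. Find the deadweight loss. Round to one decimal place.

Market equilibrium (private): 14.4 + 3.3x = 178.4 - 3.8x → x_m = 23.0986.
Social marginal benefit = demand + MEB = 194.6 - 3.3x.
Set SMB = MC: 194.6 - 3.3x = 14.4 + 3.3x → x* = 27.3030.
The welfare-loss triangle has base |x_m − x*| and height MEB(x_m) (the vertical gap between SMB and MC is zero at x* and MEB at x_m).
DWL = ½ × 4.2044 × 27.7493 = 58.3346.

DWL = $58.3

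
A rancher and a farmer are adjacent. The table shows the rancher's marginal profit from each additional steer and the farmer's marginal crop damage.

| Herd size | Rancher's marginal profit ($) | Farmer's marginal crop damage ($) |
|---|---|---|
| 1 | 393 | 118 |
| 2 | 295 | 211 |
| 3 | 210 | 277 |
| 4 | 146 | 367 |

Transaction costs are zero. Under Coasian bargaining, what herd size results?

Bargaining reaches the level where marginal profit last exceeds marginal crop damage.
That holds through level 2 (295 ≥ 211) but not at 3 (210 < 277).

2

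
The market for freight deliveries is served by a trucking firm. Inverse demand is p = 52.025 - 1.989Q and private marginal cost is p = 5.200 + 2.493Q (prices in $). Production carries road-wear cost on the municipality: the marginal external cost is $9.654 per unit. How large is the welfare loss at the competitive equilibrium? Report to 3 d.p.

DWL = $10.397

Market equilibrium (private): 5.200 + 2.493Q = 52.025 - 1.989Q → Q_m = 10.4473.
Social marginal cost = private MC + MEC = 14.854 + 2.493Q.
Set SMC = demand: 14.854 + 2.493Q = 52.025 - 1.989Q → Q* = 8.2934.
Height of the DWL triangle at Q_m is SMC(Q_m) − demand(Q_m) = MEC(Q_m) = 9.6540.
DWL = ½ × 2.1539 × 9.6540 = 10.3969.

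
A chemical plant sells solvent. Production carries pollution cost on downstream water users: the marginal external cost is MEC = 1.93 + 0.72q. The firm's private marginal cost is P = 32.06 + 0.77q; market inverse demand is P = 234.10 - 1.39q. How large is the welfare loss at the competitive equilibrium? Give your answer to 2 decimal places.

DWL = 833.20

Market equilibrium (private): 32.06 + 0.77q = 234.10 - 1.39q → q_m = 93.5370.
Social marginal cost = private MC + MEC = 33.99 + 1.49q.
Set SMC = demand: 33.99 + 1.49q = 234.10 - 1.39q → q* = 69.4826.
Height of the DWL triangle at q_m is SMC(q_m) − demand(q_m) = MEC(q_m) = 69.2767.
DWL = ½ × 24.0544 × 69.2767 = 833.2047.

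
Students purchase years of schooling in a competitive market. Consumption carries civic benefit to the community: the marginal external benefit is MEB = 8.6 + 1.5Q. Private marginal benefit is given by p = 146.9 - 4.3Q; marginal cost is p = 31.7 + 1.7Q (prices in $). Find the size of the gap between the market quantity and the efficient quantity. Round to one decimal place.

8.3 units

Market equilibrium (private): 31.7 + 1.7Q = 146.9 - 4.3Q → Q_m = 19.2000.
Social marginal benefit = demand + MEB = 155.5 - 2.8Q.
Set SMB = MC: 155.5 - 2.8Q = 31.7 + 1.7Q → Q* = 27.5111.
Gap = |19.2000 − 27.5111| = 8.3111.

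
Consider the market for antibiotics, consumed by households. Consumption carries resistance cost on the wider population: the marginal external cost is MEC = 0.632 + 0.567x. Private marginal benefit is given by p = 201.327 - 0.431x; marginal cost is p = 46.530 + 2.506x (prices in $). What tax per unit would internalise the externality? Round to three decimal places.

tax = $25.578 per unit

Social marginal benefit = demand − MEC = 200.695 - 0.998x.
Set SMB = MC: 200.695 - 0.998x = 46.530 + 2.506x → x* = 43.9969.
The Pigouvian tax equals MEC at x*: 0.632 + 0.567×43.9969 = 25.5782.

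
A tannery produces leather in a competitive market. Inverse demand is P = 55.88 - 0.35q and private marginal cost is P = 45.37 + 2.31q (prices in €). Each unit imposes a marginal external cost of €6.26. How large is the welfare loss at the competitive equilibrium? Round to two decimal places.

Market equilibrium (private): 45.37 + 2.31q = 55.88 - 0.35q → q_m = 3.9511.
Social marginal cost = private MC + MEC = 51.63 + 2.31q.
Set SMC = demand: 51.63 + 2.31q = 55.88 - 0.35q → q* = 1.5977.
Between q* and q_m the wedge SMC − demand runs linearly from 0 to MEC(q_m), so the loss is a triangle.
DWL = ½ × 2.3534 × 6.2600 = 7.3661.

DWL = €7.37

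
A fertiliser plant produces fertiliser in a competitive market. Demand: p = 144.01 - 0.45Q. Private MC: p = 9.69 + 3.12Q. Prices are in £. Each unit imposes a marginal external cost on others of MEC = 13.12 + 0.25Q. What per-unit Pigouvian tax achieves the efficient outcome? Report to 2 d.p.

Social marginal cost = private MC + MEC = 22.81 + 3.37Q.
Set SMC = demand: 22.81 + 3.37Q = 144.01 - 0.45Q → Q* = 31.7277.
The Pigouvian tax equals MEC at Q*: 13.12 + 0.25×31.7277 = 21.0519.

tax = £21.05 per unit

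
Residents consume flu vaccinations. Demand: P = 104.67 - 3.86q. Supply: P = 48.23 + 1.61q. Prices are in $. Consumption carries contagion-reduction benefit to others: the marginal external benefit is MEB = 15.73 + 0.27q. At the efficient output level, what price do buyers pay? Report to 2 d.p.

P = $51.10

Social marginal benefit = demand + MEB = 120.40 - 3.59q.
Set SMB = MC: 120.40 - 3.59q = 48.23 + 1.61q → q* = 13.8788.
Consumer price on the demand curve at q*: 104.67 − 3.86×13.8788 = 51.0978.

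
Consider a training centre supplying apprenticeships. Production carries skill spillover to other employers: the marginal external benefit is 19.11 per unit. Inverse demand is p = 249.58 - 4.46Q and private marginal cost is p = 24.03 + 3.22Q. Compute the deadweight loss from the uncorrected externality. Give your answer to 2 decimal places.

Market equilibrium (private): 24.03 + 3.22Q = 249.58 - 4.46Q → Q_m = 29.3685.
Social marginal cost = private MC − MEB = 4.92 + 3.22Q.
Set SMC = demand: 4.92 + 3.22Q = 249.58 - 4.46Q → Q* = 31.8568.
The welfare-loss triangle has base |Q_m − Q*| and height MEB(Q_m) (the vertical gap between SMC and demand is zero at Q* and MEB at Q_m).
DWL = ½ × 2.4883 × 19.1100 = 23.7757.

DWL = 23.78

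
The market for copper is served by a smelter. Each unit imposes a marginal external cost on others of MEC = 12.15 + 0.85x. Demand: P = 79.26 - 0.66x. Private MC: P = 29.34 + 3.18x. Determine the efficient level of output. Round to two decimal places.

x* = 8.05

Social marginal cost = private MC + MEC = 41.49 + 4.03x.
Set SMC = demand: 41.49 + 4.03x = 79.26 - 0.66x → x* = 8.0533.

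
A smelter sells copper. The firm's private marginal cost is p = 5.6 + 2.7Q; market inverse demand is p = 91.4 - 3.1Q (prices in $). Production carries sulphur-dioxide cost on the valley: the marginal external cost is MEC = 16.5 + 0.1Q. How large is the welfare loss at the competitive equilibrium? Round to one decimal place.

Market equilibrium (private): 5.6 + 2.7Q = 91.4 - 3.1Q → Q_m = 14.7931.
Social marginal cost = private MC + MEC = 22.1 + 2.8Q.
Set SMC = demand: 22.1 + 2.8Q = 91.4 - 3.1Q → Q* = 11.7458.
Between Q* and Q_m the wedge SMC − demand runs linearly from 0 to MEC(Q_m), so the loss is a triangle.
DWL = ½ × 3.0473 × 17.9793 = 27.3942.

DWL = $27.4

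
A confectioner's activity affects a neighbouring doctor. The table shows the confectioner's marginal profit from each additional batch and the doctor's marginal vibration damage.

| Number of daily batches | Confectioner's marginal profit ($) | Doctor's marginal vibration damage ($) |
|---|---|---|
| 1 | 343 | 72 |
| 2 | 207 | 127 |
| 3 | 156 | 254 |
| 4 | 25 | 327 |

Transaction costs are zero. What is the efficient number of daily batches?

2

Bargaining reaches the level where marginal profit last exceeds marginal vibration damage.
That holds through level 2 (207 ≥ 127) but not at 3 (156 < 254).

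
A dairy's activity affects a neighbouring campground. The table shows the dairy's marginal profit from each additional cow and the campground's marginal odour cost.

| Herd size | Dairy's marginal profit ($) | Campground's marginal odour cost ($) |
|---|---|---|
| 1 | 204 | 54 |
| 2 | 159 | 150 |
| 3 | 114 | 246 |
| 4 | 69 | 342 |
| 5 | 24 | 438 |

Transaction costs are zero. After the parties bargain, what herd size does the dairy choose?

Bargaining reaches the level where marginal profit last exceeds marginal odour cost.
That holds through level 2 (159 ≥ 150) but not at 3 (114 < 246).

2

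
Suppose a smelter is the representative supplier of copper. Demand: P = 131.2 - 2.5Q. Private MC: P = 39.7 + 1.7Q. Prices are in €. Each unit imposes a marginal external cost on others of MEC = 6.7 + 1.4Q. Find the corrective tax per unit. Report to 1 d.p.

tax = €27.9 per unit

Social marginal cost = private MC + MEC = 46.4 + 3.1Q.
Set SMC = demand: 46.4 + 3.1Q = 131.2 - 2.5Q → Q* = 15.1429.
The Pigouvian tax equals MEC at Q*: 6.7 + 1.4×15.1429 = 27.9001.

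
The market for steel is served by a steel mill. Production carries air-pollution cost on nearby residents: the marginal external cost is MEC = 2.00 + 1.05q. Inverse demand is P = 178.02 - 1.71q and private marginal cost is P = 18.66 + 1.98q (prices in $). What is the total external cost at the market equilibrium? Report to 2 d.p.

Market equilibrium (private): 18.66 + 1.98q = 178.02 - 1.71q → q_m = 43.1870.
Total external cost = ∫₀^{q_m} (2.00 + 1.05q) dq = 2.00×43.1870 + ½×1.05×43.1870² = 1065.5604.

$1065.56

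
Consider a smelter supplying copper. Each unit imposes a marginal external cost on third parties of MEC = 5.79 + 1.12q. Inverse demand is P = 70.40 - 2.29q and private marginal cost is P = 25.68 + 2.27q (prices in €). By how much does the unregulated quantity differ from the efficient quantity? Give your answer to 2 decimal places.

Market equilibrium (private): 25.68 + 2.27q = 70.40 - 2.29q → q_m = 9.8070.
Social marginal cost = private MC + MEC = 31.47 + 3.39q.
Set SMC = demand: 31.47 + 3.39q = 70.40 - 2.29q → q* = 6.8539.
Gap = |9.8070 − 6.8539| = 2.9531.

2.95 units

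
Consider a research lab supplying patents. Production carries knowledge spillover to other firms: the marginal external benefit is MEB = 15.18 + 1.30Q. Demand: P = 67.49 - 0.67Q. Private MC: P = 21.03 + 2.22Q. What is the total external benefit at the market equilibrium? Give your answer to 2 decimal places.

Market equilibrium (private): 21.03 + 2.22Q = 67.49 - 0.67Q → Q_m = 16.0761.
Total external benefit = ∫₀^{Q_m} (15.18 + 1.30Q) dQ = 15.18×16.0761 + ½×1.30×16.0761² = 412.0218.

412.02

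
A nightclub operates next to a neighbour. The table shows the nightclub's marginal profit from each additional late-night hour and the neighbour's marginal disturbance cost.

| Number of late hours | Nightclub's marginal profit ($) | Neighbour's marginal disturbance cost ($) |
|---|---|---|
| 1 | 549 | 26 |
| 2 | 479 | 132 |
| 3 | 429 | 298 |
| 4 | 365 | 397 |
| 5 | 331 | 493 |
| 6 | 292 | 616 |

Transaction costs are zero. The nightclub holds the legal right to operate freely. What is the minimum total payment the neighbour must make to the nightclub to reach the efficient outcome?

Left alone the nightclub would choose level 6 (marginal profit stays positive).
Efficient level: k* = 3 (marginal profit ≥ marginal disturbance cost through 3).
The neighbour must at least cover the nightclub's forgone profit from cutting 6→3: 365 + 331 + 292 = 988.

$988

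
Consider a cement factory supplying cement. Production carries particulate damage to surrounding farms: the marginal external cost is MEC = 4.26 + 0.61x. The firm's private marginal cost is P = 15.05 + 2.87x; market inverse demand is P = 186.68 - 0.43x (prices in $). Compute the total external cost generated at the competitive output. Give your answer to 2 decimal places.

Market equilibrium (private): 15.05 + 2.87x = 186.68 - 0.43x → x_m = 52.0091.
Total external cost = ∫₀^{x_m} (4.26 + 0.61x) dx = 4.26×52.0091 + ½×0.61×52.0091² = 1046.5674.

$1046.57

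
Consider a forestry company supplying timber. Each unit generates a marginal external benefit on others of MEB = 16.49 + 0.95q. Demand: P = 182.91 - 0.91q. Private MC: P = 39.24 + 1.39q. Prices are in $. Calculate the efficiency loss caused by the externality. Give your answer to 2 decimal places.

Market equilibrium (private): 39.24 + 1.39q = 182.91 - 0.91q → q_m = 62.4652.
Social marginal cost = private MC − MEB = 22.75 + 0.44q.
Set SMC = demand: 22.75 + 0.44q = 182.91 - 0.91q → q* = 118.6370.
Between q* and q_m the wedge demand − SMC runs linearly from 0 to MEB(q_m), so the loss is a triangle.
DWL = ½ × 56.1718 × 75.8320 = 2129.8100.

DWL = $2129.81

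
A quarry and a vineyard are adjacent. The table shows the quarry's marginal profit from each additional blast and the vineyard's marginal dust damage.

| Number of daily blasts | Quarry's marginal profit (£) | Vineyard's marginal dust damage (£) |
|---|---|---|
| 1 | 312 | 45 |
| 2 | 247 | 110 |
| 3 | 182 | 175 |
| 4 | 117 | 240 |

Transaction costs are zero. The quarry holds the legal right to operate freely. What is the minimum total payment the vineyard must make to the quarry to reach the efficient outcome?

Left alone the quarry would choose level 4 (marginal profit stays positive).
Efficient level: k* = 3 (marginal profit ≥ marginal dust damage through 3).
The vineyard must at least cover the quarry's forgone profit from cutting 4→3: 117 = 117.

£117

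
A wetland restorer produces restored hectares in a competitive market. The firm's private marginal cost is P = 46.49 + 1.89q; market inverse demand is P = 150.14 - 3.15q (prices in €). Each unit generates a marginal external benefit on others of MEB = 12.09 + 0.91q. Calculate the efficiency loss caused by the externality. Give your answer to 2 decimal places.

Market equilibrium (private): 46.49 + 1.89q = 150.14 - 3.15q → q_m = 20.5655.
Social marginal cost = private MC − MEB = 34.40 + 0.98q.
Set SMC = demand: 34.40 + 0.98q = 150.14 - 3.15q → q* = 28.0242.
The welfare-loss triangle has base |q_m − q*| and height MEB(q_m) (the vertical gap between SMC and demand is zero at q* and MEB at q_m).
DWL = ½ × 7.4587 × 30.8046 = 114.8811.

DWL = €114.88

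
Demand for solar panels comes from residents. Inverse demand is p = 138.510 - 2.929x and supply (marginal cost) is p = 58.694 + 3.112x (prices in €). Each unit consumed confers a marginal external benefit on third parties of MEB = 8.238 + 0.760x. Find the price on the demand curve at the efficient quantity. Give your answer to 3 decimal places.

Social marginal benefit = demand + MEB = 146.748 - 2.169x.
Set SMB = MC: 146.748 - 2.169x = 58.694 + 3.112x → x* = 16.6737.
Consumer price on the demand curve at x*: 138.510 − 2.929×16.6737 = 89.6727.

P = €89.673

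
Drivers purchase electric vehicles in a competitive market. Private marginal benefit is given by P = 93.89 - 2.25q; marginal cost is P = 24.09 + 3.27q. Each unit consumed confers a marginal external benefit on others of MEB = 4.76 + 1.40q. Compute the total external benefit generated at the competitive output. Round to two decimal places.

Market equilibrium (private): 24.09 + 3.27q = 93.89 - 2.25q → q_m = 12.6449.
Total external benefit = ∫₀^{q_m} (4.76 + 1.40q) dq = 4.76×12.6449 + ½×1.40×12.6449² = 172.1152.

172.12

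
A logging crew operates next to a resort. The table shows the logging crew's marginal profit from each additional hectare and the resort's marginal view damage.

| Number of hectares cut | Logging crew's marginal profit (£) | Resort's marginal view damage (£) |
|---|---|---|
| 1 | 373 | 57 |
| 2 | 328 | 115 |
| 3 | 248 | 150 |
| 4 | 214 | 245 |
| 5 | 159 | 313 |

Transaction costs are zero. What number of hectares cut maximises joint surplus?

Bargaining reaches the level where marginal profit last exceeds marginal view damage.
That holds through level 3 (248 ≥ 150) but not at 4 (214 < 245).

3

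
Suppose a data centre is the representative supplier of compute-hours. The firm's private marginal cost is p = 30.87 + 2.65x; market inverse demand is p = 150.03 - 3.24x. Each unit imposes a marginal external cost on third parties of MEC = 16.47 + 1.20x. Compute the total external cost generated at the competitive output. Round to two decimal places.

Market equilibrium (private): 30.87 + 2.65x = 150.03 - 3.24x → x_m = 20.2309.
Total external cost = ∫₀^{x_m} (16.47 + 1.20x) dx = 16.47×20.2309 + ½×1.20×20.2309² = 578.7765.

578.78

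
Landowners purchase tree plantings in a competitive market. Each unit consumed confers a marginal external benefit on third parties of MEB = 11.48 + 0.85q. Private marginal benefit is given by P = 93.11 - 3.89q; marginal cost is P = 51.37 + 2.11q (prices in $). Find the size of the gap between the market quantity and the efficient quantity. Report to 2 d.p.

Market equilibrium (private): 51.37 + 2.11q = 93.11 - 3.89q → q_m = 6.9567.
Social marginal benefit = demand + MEB = 104.59 - 3.04q.
Set SMB = MC: 104.59 - 3.04q = 51.37 + 2.11q → q* = 10.3340.
Gap = |6.9567 − 10.3340| = 3.3773.

3.38 units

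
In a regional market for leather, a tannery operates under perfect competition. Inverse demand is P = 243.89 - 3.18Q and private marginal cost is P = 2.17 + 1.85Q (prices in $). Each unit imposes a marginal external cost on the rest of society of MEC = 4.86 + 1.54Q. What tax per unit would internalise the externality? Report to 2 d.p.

tax = $60.38 per unit

Social marginal cost = private MC + MEC = 7.03 + 3.39Q.
Set SMC = demand: 7.03 + 3.39Q = 243.89 - 3.18Q → Q* = 36.0518.
The Pigouvian tax equals MEC at Q*: 4.86 + 1.54×36.0518 = 60.3798.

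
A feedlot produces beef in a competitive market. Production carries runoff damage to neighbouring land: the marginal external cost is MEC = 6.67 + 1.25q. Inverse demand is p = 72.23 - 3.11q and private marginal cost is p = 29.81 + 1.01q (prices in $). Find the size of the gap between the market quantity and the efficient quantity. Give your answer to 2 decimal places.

3.64 units

Market equilibrium (private): 29.81 + 1.01q = 72.23 - 3.11q → q_m = 10.2961.
Social marginal cost = private MC + MEC = 36.48 + 2.26q.
Set SMC = demand: 36.48 + 2.26q = 72.23 - 3.11q → q* = 6.6574.
Gap = |10.2961 − 6.6574| = 3.6387.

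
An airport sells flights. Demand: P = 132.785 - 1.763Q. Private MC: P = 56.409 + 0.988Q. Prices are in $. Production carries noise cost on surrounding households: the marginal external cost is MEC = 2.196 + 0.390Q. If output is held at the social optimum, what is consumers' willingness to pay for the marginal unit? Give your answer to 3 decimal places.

Social marginal cost = private MC + MEC = 58.605 + 1.378Q.
Set SMC = demand: 58.605 + 1.378Q = 132.785 - 1.763Q → Q* = 23.6167.
Consumer price on the demand curve at Q*: 132.785 − 1.763×23.6167 = 91.1488.

P = $91.149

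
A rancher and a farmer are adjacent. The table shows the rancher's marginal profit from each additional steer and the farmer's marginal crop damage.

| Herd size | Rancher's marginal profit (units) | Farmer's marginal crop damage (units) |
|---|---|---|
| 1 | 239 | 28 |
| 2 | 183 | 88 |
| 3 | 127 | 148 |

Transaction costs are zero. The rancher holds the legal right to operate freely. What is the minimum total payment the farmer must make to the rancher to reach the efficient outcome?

Left alone the rancher would choose level 3 (marginal profit stays positive).
Efficient level: k* = 2 (marginal profit ≥ marginal crop damage through 2).
The farmer must at least cover the rancher's forgone profit from cutting 3→2: 127 = 127.

127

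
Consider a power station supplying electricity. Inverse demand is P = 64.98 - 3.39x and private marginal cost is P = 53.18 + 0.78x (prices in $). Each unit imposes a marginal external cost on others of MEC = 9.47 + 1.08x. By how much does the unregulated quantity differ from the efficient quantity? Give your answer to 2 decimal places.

Market equilibrium (private): 53.18 + 0.78x = 64.98 - 3.39x → x_m = 2.8297.
Social marginal cost = private MC + MEC = 62.65 + 1.86x.
Set SMC = demand: 62.65 + 1.86x = 64.98 - 3.39x → x* = 0.4438.
Gap = |2.8297 − 0.4438| = 2.3859.

2.39 units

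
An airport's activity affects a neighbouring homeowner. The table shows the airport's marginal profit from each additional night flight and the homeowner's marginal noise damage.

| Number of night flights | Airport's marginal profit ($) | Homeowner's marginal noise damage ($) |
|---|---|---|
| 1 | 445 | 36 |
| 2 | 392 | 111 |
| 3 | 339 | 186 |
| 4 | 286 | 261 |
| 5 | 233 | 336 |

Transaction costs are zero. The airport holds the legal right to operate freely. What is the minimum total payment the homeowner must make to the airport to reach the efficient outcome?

$233

Left alone the airport would choose level 5 (marginal profit stays positive).
Efficient level: k* = 4 (marginal profit ≥ marginal noise damage through 4).
The homeowner must at least cover the airport's forgone profit from cutting 5→4: 233 = 233.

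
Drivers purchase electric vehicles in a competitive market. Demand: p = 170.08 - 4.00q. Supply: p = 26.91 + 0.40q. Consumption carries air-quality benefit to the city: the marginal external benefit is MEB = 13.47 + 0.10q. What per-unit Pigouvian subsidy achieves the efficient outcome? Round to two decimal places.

Social marginal benefit = demand + MEB = 183.55 - 3.90q.
Set SMB = MC: 183.55 - 3.90q = 26.91 + 0.40q → q* = 36.4279.
The Pigouvian subsidy equals MEB at q*: 13.47 + 0.10×36.4279 = 17.1128.

subsidy = 17.11 per unit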